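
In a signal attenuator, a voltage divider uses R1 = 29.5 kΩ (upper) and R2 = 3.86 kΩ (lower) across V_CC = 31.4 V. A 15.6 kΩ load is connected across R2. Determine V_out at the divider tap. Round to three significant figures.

V_out ≈ 2.98 V

First combine the lower leg with the load: R2 ‖ R_L = 3.094 kΩ.
Now apply the divider: V_out = 31.4 × 0.09494 = 2.981 V.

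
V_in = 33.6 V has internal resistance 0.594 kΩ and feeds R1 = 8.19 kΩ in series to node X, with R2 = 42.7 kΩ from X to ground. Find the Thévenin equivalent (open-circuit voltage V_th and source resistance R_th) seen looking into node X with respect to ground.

V_th ≈ 27.9 V, R_th ≈ 7.29 kΩ

R1' = 0.594 + 8.19 = 8.784 kΩ (source resistance + R1).
V_th is the unloaded tap voltage: V_in · R2/(R1'+R2) = 33.6 × 0.8294 = 27.87 V.
Zeroing V_in shorts the top of R1' to ground, so R_th = R1' ‖ R2 = 7.285 kΩ.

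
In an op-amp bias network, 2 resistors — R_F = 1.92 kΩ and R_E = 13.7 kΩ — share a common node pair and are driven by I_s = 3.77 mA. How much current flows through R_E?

I ≈ 0.463 mA

Two-branch current divider: I_k = I_s · R_other/(R_1 + R_2).
So I = 3.77 × 1.92/15.62 = 0.4634 mA.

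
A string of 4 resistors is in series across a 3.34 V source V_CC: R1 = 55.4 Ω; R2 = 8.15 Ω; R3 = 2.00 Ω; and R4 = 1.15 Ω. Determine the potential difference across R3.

Total series resistance ΣR = 55.4 + 8.15 + 2.00 + 1.15 = 66.70 Ω.
By the voltage-divider rule, V = 3.34 × 2.000/66.70 = 0.1001 V.

V ≈ 0.100 V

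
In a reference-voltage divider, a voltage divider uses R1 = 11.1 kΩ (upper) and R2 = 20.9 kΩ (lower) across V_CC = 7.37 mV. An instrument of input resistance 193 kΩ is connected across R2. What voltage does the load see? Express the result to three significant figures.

The load sits in parallel with R2, giving an effective lower resistance R2' = R2·R_L/(R2+R_L) = 18.86 kΩ.
Then V_out = V_CC · R2'/(R1 + R2') = 7.37 × 18.86/29.96 = 4.639 mV.

V_out ≈ 4.64 mV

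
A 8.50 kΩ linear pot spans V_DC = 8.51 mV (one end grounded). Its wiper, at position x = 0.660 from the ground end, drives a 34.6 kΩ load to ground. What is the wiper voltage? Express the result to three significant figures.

V_out ≈ 5.32 mV

The pot divides into 2.890 kΩ above the wiper and 5.610 kΩ below.
R_L loads the lower segment: effective lower R = 4.827 kΩ.
Then V_out = V_DC · 4.827/(2.890 + 4.827) = 5.323 mV.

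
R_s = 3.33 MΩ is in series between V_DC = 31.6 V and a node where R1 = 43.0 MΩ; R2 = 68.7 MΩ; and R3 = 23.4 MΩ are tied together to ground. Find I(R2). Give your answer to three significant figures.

Equivalent of the parallel group: R_p = 12.42 MΩ.
V_A by voltage divider: V_A = 31.6 × 12.42/(3.33 + 12.42) = 24.92 V.
Branch current I = V_A/R2 = 24.92/68.7 = 0.3627 µA.

I ≈ 0.363 µA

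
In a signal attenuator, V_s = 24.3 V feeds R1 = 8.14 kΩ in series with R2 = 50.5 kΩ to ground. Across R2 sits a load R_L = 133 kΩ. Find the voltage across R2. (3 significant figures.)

R2 ‖ R_L = (50.5 × 133)/(50.5 + 133) = 36.60 kΩ.
Then V_out = V_s · R2'/(R1 + R2') = 24.3 × 36.60/44.74 = 19.88 V.
(Unloaded it would be 20.9 V; the load pulls it down.)

V_out ≈ 19.9 V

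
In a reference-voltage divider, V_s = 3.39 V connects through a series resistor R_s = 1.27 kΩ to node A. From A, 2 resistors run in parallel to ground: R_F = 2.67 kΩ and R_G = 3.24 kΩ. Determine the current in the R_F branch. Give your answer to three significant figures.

Combine the parallel branches: R_p = (1/2.67 + 1/3.24)⁻¹ = 1.464 kΩ.
V_A = 3.39 × 1.464/2.734 = 1.815 V.
Branch current I = V_A/R_F = 1.815/2.67 = 0.6798 mA.

I ≈ 0.680 mA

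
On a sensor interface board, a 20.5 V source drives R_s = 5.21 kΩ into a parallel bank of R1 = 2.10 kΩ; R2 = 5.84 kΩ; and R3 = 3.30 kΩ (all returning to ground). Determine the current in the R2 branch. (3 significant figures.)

Equivalent of the parallel group: R_p = 1.052 kΩ.
V_A = 20.5 × 1.052/6.262 = 3.444 V.
Branch current I = V_A/R2 = 3.444/5.84 = 0.5898 mA.

I ≈ 0.590 mA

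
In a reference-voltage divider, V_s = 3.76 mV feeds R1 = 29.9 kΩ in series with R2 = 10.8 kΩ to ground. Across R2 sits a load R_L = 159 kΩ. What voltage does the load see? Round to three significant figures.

V_out ≈ 0.950 mV

The load sits in parallel with R2, giving an effective lower resistance R2' = R2·R_L/(R2+R_L) = 10.11 kΩ.
Then V_out = V_s · R2'/(R1 + R2') = 3.76 × 10.11/40.01 = 0.9503 mV.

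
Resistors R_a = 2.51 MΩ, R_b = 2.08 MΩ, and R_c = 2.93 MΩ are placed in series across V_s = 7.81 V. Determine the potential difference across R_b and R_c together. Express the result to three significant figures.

V ≈ 5.20 V

Series total: ΣR = 2.51 + 2.08 + 2.93 = 7.520 MΩ.
R_{R_b..R_c} = 2.08 + 2.93 = 5.010 MΩ.
Voltage divider: V = V_s · (5.010 / 7.520) = 7.81 × 0.6662 = 5.203 V.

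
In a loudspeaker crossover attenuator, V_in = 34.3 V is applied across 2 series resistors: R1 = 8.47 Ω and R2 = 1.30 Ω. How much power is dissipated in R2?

Series current I = V_in/ΣR = 34.3/9.770 = 3.511 A.
P = I²R = 12.33 × 1.30 = 16.02 W.

P ≈ 16.0 W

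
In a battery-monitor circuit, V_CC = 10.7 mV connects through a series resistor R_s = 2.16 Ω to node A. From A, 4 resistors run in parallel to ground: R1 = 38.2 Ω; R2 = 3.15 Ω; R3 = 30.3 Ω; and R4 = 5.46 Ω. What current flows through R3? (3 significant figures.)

I ≈ 0.160 mA

Equivalent of the parallel group: R_p = 1.786 Ω.
V_A = 10.7 × 1.786/3.946 = 4.843 mV.
Branch current I = V_A/R3 = 4.843/30.3 = 0.1599 mA.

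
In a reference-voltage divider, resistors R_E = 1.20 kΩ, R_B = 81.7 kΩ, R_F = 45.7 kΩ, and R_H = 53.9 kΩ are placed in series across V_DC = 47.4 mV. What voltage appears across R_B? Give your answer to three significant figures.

ΣR = 1.20 + 81.7 + 45.7 + 53.9 = 182.5 kΩ.
Voltage divider: V = V_DC · (81.70 / 182.5) = 47.4 × 0.4477 = 21.22 mV.

V ≈ 21.2 mV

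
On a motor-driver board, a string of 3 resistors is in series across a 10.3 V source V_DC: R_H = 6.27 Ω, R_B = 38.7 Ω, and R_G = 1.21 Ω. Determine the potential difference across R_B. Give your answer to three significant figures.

Series total: ΣR = 6.27 + 38.7 + 1.21 = 46.18 Ω.
Voltage divider: V = V_DC · (38.70 / 46.18) = 10.3 × 0.8380 = 8.632 V.

V ≈ 8.63 V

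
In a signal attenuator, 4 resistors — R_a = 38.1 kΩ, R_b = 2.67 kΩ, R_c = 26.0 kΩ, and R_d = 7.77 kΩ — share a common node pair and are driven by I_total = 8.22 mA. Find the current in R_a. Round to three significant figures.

Total conductance ΣG = 1/38.1 + 1/2.67 + 1/26.0 + 1/7.77 = 0.5679 (units of 1/kΩ).
Current divider: I(R_a) = I_total · G_k/ΣG = 8.22 × (0.02625/0.5679) = 8.22 × 0.04621 = 0.3799 mA.

I ≈ 0.380 mA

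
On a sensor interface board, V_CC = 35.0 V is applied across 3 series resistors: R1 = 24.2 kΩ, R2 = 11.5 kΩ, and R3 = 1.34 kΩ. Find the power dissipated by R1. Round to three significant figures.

P ≈ 21.6 mW

ΣR = 37.04 kΩ → I = 35.0/37.04 = 0.9449 mA.
P(R1) = I²·R1 = (0.9449)² × 24.2 = 21.61 mW.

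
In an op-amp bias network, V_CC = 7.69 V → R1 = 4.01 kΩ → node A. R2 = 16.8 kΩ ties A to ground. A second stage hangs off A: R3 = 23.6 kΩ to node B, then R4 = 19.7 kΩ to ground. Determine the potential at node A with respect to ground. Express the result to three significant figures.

V_A ≈ 5.78 V

The second stage (R3 + R4 = 43.30 kΩ) loads node A in parallel with R2.
R2 ‖ (R3+R4) = 12.10 kΩ.
First divider: V_A = V_CC · 12.10/(4.01 + 12.10) = 5.776 V.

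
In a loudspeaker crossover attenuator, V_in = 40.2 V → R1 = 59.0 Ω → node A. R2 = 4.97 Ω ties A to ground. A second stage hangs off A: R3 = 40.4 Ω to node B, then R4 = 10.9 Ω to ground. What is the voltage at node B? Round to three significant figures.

Node A sees R2 in parallel with the series input of stage 2, R3 + R4 = 51.30 Ω.
Effective lower resistance at A: R2 ‖ 51.30 = 4.531 Ω.
V_A = 40.2 × 4.531/(59.0 + 4.531) = 2.867 V.
Then the unloaded second divider: V_B = V_A × R4/(R3+R4) = 2.867 × 0.2125 = 0.6092 V.

V_B ≈ 0.609 V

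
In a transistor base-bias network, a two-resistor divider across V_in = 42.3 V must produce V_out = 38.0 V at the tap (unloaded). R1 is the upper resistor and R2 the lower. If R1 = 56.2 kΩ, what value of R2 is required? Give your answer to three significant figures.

Required fraction k = V_out/V_in = 0.8983.
R2 = R1 · 0.8983/(1 − 0.8983) = 496.7 kΩ.

R2 ≈ 497 kΩ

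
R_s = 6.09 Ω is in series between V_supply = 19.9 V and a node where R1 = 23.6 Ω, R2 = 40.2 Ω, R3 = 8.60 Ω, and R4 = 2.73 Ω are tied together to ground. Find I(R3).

I ≈ 0.532 A

Equivalent of the parallel group: R_p = 1.819 Ω.
V_A = 19.9 × 1.819/7.909 = 4.576 V.
Branch current I = V_A/R3 = 4.576/8.60 = 0.5321 A.
(Check via current divider: I_total = 2.516 A; share G_k/ΣG = 0.2115 → same result.)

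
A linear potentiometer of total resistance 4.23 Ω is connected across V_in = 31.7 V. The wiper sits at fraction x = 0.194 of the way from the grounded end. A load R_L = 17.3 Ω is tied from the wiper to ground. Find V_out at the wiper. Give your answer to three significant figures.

V_out ≈ 5.92 V

The pot divides into 3.409 Ω above the wiper and 0.8206 Ω below.
R_L loads the lower segment: effective lower R = 0.7835 Ω.
Loaded-divider output: V_out = 31.7 × 0.1869 = 5.923 V.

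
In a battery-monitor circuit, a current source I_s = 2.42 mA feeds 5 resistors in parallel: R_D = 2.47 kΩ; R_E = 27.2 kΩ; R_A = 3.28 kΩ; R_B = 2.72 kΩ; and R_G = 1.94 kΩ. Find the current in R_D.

I ≈ 0.601 mA

Conductances: ΣG = 1/2.47 + 1/27.2 + 1/3.28 + 1/2.72 + 1/1.94 = 1.630 (1/kΩ).
R_D takes the fraction G_k/ΣG = 0.4049/1.630 = 0.2484, so I = 2.42 × 0.2484 = 0.6012 mA.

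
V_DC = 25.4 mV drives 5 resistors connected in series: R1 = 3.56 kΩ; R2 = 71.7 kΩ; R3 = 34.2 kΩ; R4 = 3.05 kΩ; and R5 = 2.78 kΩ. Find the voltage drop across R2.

Series total: ΣR = 3.56 + 71.7 + 34.2 + 3.05 + 2.78 = 115.3 kΩ.
Voltage divider: V = V_DC · (71.70 / 115.3) = 25.4 × 0.6219 = 15.80 mV.

V ≈ 15.8 mV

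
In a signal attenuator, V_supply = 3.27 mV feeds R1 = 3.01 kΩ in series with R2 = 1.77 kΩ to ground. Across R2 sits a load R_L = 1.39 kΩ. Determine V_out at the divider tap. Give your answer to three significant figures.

R2 ‖ R_L = (1.77 × 1.39)/(1.77 + 1.39) = 0.7786 kΩ.
Voltage divider with the loaded lower leg: V_out = 3.27 × 0.7786/(3.01 + 0.7786) = 3.27 × 0.2055 = 0.6720 mV.

V_out ≈ 0.672 mV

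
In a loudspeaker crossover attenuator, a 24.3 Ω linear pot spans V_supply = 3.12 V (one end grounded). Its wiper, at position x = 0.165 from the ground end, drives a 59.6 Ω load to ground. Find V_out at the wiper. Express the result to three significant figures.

Split the track: R_lower = x·R_p = 4.010 Ω, R_upper = (1−x)·R_p = 20.29 Ω.
Lower segment in parallel with the load: 4.010 ‖ 59.6 = 3.757 Ω.
Then V_out = V_supply · 3.757/(20.29 + 3.757) = 0.4874 V.

V_out ≈ 0.487 V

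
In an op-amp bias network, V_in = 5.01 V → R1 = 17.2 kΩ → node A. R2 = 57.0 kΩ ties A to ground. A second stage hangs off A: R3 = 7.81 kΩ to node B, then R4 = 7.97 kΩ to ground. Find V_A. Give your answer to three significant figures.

V_A ≈ 2.09 V

Looking into the second stage from A: R3 + R4 = 15.78 kΩ appears in parallel with R2.
R2 ‖ (R3+R4) = 12.36 kΩ.
V_A = 5.01 × 12.36/(17.2 + 12.36) = 2.095 V.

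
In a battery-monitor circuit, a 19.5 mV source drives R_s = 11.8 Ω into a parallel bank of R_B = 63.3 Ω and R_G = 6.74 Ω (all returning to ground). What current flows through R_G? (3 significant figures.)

Combine the parallel branches: R_p = (1/63.3 + 1/6.74)⁻¹ = 6.091 Ω.
V_A by voltage divider: V_A = 19.5 × 6.091/(11.8 + 6.091) = 6.639 mV.
I(R_G) = V_A / R_G = 6.639/6.74 = 0.9850 mA.

I ≈ 0.985 mA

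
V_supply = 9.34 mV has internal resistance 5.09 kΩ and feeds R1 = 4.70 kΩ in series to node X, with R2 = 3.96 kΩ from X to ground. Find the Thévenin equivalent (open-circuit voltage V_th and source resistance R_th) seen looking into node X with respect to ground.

R1' = 5.09 + 4.70 = 9.790 kΩ (source resistance + R1).
With X open, the divider is unloaded: V_th = 9.34 × 3.96/13.75 = 2.690 mV.
Looking into X with the source shorted: R_th = R1'·R2/(R1'+R2) = 9.790 × 3.96/13.75 = 2.820 kΩ.

V_th ≈ 2.69 mV, R_th ≈ 2.82 kΩ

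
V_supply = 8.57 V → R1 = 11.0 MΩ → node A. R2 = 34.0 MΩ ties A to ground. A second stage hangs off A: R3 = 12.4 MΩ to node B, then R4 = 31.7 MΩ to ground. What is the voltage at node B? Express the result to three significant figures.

V_B ≈ 3.92 V

Looking into the second stage from A: R3 + R4 = 44.10 MΩ appears in parallel with R2.
R2 ‖ (R3+R4) = 19.20 MΩ.
So V_A = 8.57 × 0.6357 = 5.448 V.
V_B = V_A × 0.7188 = 3.916 V.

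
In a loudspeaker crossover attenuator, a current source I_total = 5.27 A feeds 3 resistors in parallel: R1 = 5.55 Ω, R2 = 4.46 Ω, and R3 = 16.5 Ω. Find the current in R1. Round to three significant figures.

Total conductance ΣG = 1/5.55 + 1/4.46 + 1/16.5 = 0.4650 (units of 1/Ω).
Current divider: I(R1) = I_total · G_k/ΣG = 5.27 × (0.1802/0.4650) = 5.27 × 0.3875 = 2.042 A.

I ≈ 2.04 A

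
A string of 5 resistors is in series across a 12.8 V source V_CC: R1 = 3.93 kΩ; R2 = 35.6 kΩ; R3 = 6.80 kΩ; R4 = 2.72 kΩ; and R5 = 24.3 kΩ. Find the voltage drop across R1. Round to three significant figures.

V ≈ 0.686 V

Series total: ΣR = 3.93 + 35.6 + 6.80 + 2.72 + 24.3 = 73.35 kΩ.
V = V_CC · R/ΣR = 12.8 × 0.05358 = 0.6858 V.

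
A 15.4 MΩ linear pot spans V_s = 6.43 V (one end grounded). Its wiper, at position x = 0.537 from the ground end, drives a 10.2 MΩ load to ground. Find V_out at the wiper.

The pot divides into 7.130 MΩ above the wiper and 8.270 MΩ below.
Lower segment in parallel with the load: 8.270 ‖ 10.2 = 4.567 MΩ.
Then V_out = V_s · 4.567/(7.130 + 4.567) = 2.511 V.

V_out ≈ 2.51 V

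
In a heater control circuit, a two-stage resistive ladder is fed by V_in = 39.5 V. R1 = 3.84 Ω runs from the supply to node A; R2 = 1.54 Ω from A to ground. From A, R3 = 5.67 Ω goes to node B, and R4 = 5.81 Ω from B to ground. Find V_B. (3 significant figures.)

V_B ≈ 5.22 V

Node A sees R2 in parallel with the series input of stage 2, R3 + R4 = 11.48 Ω.
R2 ‖ (R3+R4) = 1.358 Ω.
First divider: V_A = V_in · 1.358/(3.84 + 1.358) = 10.32 V.
Then the unloaded second divider: V_B = V_A × R4/(R3+R4) = 10.32 × 0.5061 = 5.222 V.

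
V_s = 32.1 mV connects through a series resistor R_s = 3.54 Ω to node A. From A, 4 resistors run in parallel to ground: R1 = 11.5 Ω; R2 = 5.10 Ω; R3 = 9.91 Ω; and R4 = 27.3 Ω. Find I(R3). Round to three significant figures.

I ≈ 1.30 mA

Parallel bank: R_p = 1/(1/11.5 + 1/5.10 + 1/9.91 + 1/27.3) = 2.378 Ω.
V_A by voltage divider: V_A = 32.1 × 2.378/(3.54 + 2.378) = 12.90 mV.
Branch current I = V_A/R3 = 12.90/9.91 = 1.301 mA.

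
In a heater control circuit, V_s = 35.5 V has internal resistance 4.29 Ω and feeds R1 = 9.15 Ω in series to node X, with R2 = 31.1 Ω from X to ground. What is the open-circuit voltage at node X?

V_th ≈ 24.8 V

R1' = 4.29 + 9.15 = 13.44 Ω (source resistance + R1).
V_th is the unloaded tap voltage: V_s · R2/(R1'+R2) = 35.5 × 0.6982 = 24.79 V.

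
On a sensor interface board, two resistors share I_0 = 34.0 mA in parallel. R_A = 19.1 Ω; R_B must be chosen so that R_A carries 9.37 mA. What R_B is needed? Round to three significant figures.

Two-branch current divider: I_A = I_0 · R_B/(R_A + R_B).
9.37/34.0 = R_B/(R_A + R_B) → R_B = R_A · (0.2756)/(1 − 0.2756) = 19.1 × 0.3804 = 7.266 Ω.

R_B ≈ 7.27 Ω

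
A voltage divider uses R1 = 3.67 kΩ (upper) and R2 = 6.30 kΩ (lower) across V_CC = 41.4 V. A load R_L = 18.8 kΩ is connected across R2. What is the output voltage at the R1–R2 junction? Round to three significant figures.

R2 ‖ R_L = (6.30 × 18.8)/(6.30 + 18.8) = 4.719 kΩ.
Then V_out = V_CC · R2'/(R1 + R2') = 41.4 × 4.719/8.389 = 23.29 V.

V_out ≈ 23.3 V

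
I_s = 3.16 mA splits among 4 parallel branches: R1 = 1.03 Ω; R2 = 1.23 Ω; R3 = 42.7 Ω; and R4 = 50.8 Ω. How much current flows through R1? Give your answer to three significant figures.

I ≈ 1.68 mA

Conductances: ΣG = 1/1.03 + 1/1.23 + 1/42.7 + 1/50.8 = 1.827 (1/Ω).
Current divider: I(R1) = I_s · G_k/ΣG = 3.16 × (0.9709/1.827) = 3.16 × 0.5314 = 1.679 mA.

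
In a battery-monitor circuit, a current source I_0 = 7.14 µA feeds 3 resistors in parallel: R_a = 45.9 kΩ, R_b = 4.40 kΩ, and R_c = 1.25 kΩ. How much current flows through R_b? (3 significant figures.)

Total conductance ΣG = 1/45.9 + 1/4.40 + 1/1.25 = 1.049 (units of 1/kΩ).
Current divider: I(R_b) = I_0 · G_k/ΣG = 7.14 × (0.2273/1.049) = 7.14 × 0.2166 = 1.547 µA.

I ≈ 1.55 µA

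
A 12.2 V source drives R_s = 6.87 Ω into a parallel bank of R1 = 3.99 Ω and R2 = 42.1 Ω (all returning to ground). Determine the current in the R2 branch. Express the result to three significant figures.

I ≈ 0.100 A

Combine the parallel branches: R_p = (1/3.99 + 1/42.1)⁻¹ = 3.645 Ω.
V_A = 12.2 × 3.645/10.51 = 4.229 V.
Branch current I = V_A/R2 = 4.229/42.1 = 0.1004 A.
(Check via current divider: I_total = 1.160 A; share G_k/ΣG = 0.08657 → same result.)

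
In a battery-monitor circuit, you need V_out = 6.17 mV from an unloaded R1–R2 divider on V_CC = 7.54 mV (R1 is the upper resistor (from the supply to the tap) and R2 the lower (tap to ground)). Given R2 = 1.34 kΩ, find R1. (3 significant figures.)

R1 ≈ 0.298 kΩ

V_out/V_CC = R2/(R1+R2) = 0.8183.
Rearranging, R1 = R2·(1−k)/k = 1.34 × 0.2220 = 0.2975 kΩ.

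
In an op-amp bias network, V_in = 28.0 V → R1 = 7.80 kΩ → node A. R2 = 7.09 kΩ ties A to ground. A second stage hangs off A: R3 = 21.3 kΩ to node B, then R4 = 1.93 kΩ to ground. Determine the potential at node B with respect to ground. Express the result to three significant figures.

The second stage (R3 + R4 = 23.23 kΩ) loads node A in parallel with R2.
R2 ‖ (R3+R4) = 5.432 kΩ.
So V_A = 28.0 × 0.4105 = 11.49 V.
V_B = V_A × 0.08308 = 0.9550 V.

V_B ≈ 0.955 V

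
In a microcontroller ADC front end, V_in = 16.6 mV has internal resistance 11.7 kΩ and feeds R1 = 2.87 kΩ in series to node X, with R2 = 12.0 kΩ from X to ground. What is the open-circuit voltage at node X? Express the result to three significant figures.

R1' = 11.7 + 2.87 = 14.57 kΩ (source resistance + R1).
Open-circuit (no load on X): V_th = V_in · R2/(R1' + R2) = 16.6 × 12.0/(14.57 + 12.0) = 7.497 mV.

V_th ≈ 7.50 mV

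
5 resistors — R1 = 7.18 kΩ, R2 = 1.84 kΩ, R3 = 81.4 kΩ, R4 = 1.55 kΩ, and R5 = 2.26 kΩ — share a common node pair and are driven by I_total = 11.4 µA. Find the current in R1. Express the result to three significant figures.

Conductances: ΣG = 1/7.18 + 1/1.84 + 1/81.4 + 1/1.55 + 1/2.26 = 1.783 (1/kΩ).
By the current-divider rule, I = I_total · G_k/ΣG = 11.4 × 0.07813 = 0.8907 µA.

I ≈ 0.891 µA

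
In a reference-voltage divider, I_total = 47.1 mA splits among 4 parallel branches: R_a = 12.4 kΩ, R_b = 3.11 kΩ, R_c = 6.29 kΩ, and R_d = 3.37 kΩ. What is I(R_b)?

Total conductance ΣG = 1/12.4 + 1/3.11 + 1/6.29 + 1/3.37 = 0.8579 (units of 1/kΩ).
Current divider: I(R_b) = I_total · G_k/ΣG = 47.1 × (0.3215/0.8579) = 47.1 × 0.3748 = 17.65 mA.

I ≈ 17.7 mA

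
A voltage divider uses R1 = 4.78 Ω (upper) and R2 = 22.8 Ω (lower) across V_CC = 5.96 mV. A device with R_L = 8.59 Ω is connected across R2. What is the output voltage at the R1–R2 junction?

V_out ≈ 3.37 mV

The load sits in parallel with R2, giving an effective lower resistance R2' = R2·R_L/(R2+R_L) = 6.239 Ω.
Now apply the divider: V_out = 5.96 × 0.5662 = 3.375 mV.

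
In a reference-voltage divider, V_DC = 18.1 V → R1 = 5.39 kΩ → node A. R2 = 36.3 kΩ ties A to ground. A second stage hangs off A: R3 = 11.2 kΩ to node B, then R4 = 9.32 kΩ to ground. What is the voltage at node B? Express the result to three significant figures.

The second stage (R3 + R4 = 20.52 kΩ) loads node A in parallel with R2.
Effective lower resistance at A: R2 ‖ 20.52 = 13.11 kΩ.
V_A = 18.1 × 13.11/(5.39 + 13.11) = 12.83 V.
V_B = V_A × 0.4542 = 5.826 V.

V_B ≈ 5.83 V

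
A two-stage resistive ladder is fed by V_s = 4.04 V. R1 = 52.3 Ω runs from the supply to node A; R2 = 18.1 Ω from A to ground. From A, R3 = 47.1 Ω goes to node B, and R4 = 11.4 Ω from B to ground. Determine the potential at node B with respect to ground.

V_B ≈ 0.165 V

The second stage (R3 + R4 = 58.50 Ω) loads node A in parallel with R2.
R2 ‖ (R3+R4) = 13.82 Ω.
V_A = 4.04 × 13.82/(52.3 + 13.82) = 0.8446 V.
Then the unloaded second divider: V_B = V_A × R4/(R3+R4) = 0.8446 × 0.1949 = 0.1646 V.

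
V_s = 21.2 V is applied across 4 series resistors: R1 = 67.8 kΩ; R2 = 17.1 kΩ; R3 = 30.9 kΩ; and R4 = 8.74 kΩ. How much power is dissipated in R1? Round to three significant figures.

ΣR = 124.5 kΩ → I = 21.2/124.5 = 0.1702 mA.
V(R1) = I·R = 11.54 V; P = V·I = 11.54 × 0.1702 = 1.965 mW.

P ≈ 1.96 mW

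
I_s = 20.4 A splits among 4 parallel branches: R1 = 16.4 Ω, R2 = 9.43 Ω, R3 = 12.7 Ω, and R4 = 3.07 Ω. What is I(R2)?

I ≈ 3.79 A

Conductances: ΣG = 1/16.4 + 1/9.43 + 1/12.7 + 1/3.07 = 0.5715 (1/Ω).
R2 takes the fraction G_k/ΣG = 0.1060/0.5715 = 0.1856, so I = 20.4 × 0.1856 = 3.785 A.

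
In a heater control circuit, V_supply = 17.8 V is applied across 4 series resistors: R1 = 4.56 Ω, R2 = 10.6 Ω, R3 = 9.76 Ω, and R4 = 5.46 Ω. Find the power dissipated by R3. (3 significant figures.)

P ≈ 3.35 W

Series current I = V_supply/ΣR = 17.8/30.38 = 0.5859 A.
P(R3) = I²·R3 = (0.5859)² × 9.76 = 3.351 W.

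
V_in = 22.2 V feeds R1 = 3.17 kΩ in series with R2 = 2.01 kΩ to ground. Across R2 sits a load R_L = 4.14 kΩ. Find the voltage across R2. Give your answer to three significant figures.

R2 ‖ R_L = (2.01 × 4.14)/(2.01 + 4.14) = 1.353 kΩ.
Then V_out = V_in · R2'/(R1 + R2') = 22.2 × 1.353/4.523 = 6.641 V.

V_out ≈ 6.64 V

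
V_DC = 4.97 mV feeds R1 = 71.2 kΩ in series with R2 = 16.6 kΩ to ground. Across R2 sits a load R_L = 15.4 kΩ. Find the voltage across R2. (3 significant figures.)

V_out ≈ 0.501 mV

The load sits in parallel with R2, giving an effective lower resistance R2' = R2·R_L/(R2+R_L) = 7.989 kΩ.
Now apply the divider: V_out = 4.97 × 0.1009 = 0.5014 mV.
(Unloaded it would be 0.940 mV; the load pulls it down.)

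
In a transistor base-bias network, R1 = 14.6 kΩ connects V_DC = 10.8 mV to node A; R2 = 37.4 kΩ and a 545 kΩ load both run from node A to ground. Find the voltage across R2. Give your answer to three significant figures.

R2 ‖ R_L = (37.4 × 545)/(37.4 + 545) = 35.00 kΩ.
Voltage divider with the loaded lower leg: V_out = 10.8 × 35.00/(14.6 + 35.00) = 10.8 × 0.7056 = 7.621 mV.

V_out ≈ 7.62 mV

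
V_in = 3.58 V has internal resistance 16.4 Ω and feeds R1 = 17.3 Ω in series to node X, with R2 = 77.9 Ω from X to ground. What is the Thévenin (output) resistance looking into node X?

R1' = 16.4 + 17.3 = 33.70 Ω (source resistance + R1).
Zeroing V_in shorts the top of R1' to ground, so R_th = R1' ‖ R2 = 23.52 Ω.

R_th ≈ 23.5 Ω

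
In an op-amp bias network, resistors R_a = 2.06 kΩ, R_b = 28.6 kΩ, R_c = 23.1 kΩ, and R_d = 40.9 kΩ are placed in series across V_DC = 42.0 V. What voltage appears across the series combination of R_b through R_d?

Total series resistance ΣR = 2.06 + 28.6 + 23.1 + 40.9 = 94.66 kΩ.
R_{R_b..R_d} = 28.6 + 23.1 + 40.9 = 92.60 kΩ.
By the voltage-divider rule, V = 42.0 × 92.60/94.66 = 41.09 V.

V ≈ 41.1 V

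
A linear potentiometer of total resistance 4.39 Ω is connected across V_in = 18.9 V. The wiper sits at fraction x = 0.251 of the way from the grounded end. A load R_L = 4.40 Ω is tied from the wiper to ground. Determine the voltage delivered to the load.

Split the track: R_lower = x·R_p = 1.102 Ω, R_upper = (1−x)·R_p = 3.288 Ω.
(x·R_p) ‖ R_L = 0.8812 Ω.
V_out = 18.9 × 0.8812/(3.288 + 0.8812) = 3.995 V.

V_out ≈ 3.99 V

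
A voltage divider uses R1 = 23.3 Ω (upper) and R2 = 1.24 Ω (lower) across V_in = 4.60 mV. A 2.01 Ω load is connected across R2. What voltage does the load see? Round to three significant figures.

First combine the lower leg with the load: R2 ‖ R_L = 0.7669 Ω.
Voltage divider with the loaded lower leg: V_out = 4.60 × 0.7669/(23.3 + 0.7669) = 4.60 × 0.03187 = 0.1466 mV.
(Unloaded it would be 0.232 mV; the load pulls it down.)

V_out ≈ 0.147 mV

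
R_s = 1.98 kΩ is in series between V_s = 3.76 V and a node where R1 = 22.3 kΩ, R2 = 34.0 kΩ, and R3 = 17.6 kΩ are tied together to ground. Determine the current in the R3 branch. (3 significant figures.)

I ≈ 0.170 mA

Parallel bank: R_p = 1/(1/22.3 + 1/34.0 + 1/17.6) = 7.629 kΩ.
Node voltage V_A = V_s · R_p/(R_s + R_p) = 3.76 × 0.7940 = 2.985 V.
I(R3) = V_A / R3 = 2.985/17.6 = 0.1696 mA.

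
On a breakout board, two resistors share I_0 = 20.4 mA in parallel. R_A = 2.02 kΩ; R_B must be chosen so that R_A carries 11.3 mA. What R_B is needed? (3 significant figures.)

In a two-way split, I_A/I_0 = R_B/(R_A + R_B).
11.3/20.4 = R_B/(R_A + R_B) → R_B = R_A · (0.5539)/(1 − 0.5539) = 2.02 × 1.242 = 2.508 kΩ.

R_B ≈ 2.51 kΩ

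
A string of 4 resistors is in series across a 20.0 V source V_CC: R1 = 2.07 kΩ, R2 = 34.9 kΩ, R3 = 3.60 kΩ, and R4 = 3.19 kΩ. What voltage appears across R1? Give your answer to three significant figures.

V ≈ 0.946 V

Total series resistance ΣR = 2.07 + 34.9 + 3.60 + 3.19 = 43.76 kΩ.
V = V_CC · R/ΣR = 20.0 × 0.04730 = 0.9461 V.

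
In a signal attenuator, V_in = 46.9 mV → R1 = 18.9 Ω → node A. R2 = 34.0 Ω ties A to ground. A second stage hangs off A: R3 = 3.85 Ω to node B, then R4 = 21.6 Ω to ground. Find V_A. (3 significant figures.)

The second stage (R3 + R4 = 25.45 Ω) loads node A in parallel with R2.
Effective lower resistance at A: R2 ‖ 25.45 = 14.56 Ω.
First divider: V_A = V_in · 14.56/(18.9 + 14.56) = 20.40 mV.

V_A ≈ 20.4 mV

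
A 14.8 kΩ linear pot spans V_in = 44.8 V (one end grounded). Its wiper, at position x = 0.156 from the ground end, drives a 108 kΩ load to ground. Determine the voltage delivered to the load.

Split the track: R_lower = x·R_p = 2.309 kΩ, R_upper = (1−x)·R_p = 12.49 kΩ.
R_L loads the lower segment: effective lower R = 2.260 kΩ.
V_out = 44.8 × 2.260/(12.49 + 2.260) = 6.865 V.

V_out ≈ 6.86 V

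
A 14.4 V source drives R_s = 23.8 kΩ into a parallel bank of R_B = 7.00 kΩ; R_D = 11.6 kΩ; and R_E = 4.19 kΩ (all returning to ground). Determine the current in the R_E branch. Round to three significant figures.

Equivalent of the parallel group: R_p = 2.138 kΩ.
V_A by voltage divider: V_A = 14.4 × 2.138/(23.8 + 2.138) = 1.187 V.
Branch current I = V_A/R_E = 1.187/4.19 = 0.2833 mA.
(Check via current divider: I_total = 0.5552 mA; share G_k/ΣG = 0.5103 → same result.)

I ≈ 0.283 mA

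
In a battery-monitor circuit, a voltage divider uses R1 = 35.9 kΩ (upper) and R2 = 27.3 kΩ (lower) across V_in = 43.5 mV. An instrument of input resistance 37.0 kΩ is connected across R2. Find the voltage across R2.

The load sits in parallel with R2, giving an effective lower resistance R2' = R2·R_L/(R2+R_L) = 15.71 kΩ.
Then V_out = V_in · R2'/(R1 + R2') = 43.5 × 15.71/51.61 = 13.24 mV.

V_out ≈ 13.2 mV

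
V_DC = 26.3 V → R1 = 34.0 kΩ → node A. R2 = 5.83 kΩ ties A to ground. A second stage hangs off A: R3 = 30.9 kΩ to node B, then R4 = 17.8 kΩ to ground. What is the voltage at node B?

The second stage (R3 + R4 = 48.70 kΩ) loads node A in parallel with R2.
Effective lower resistance at A: R2 ‖ 48.70 = 5.207 kΩ.
So V_A = 26.3 × 0.1328 = 3.493 V.
V_B = V_A × 0.3655 = 1.277 V.

V_B ≈ 1.28 V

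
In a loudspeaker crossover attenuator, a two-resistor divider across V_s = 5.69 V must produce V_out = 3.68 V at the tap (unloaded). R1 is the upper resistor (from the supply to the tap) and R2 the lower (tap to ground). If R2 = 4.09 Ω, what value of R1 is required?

Required fraction k = V_out/V_s = 0.6467.
R1 = R2·(1/k − 1) = 4.09 × 0.5462 = 2.234 Ω.

R1 ≈ 2.23 Ω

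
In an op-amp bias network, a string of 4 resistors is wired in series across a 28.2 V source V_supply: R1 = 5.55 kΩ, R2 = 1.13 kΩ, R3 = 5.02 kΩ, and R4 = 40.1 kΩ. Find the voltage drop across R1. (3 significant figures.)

Series total: ΣR = 5.55 + 1.13 + 5.02 + 40.1 = 51.80 kΩ.
By the voltage-divider rule, V = 28.2 × 5.550/51.80 = 3.021 V.

V ≈ 3.02 V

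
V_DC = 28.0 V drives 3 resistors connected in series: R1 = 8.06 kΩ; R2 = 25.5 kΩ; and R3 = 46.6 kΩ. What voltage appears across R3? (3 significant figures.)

V ≈ 16.3 V

ΣR = 8.06 + 25.5 + 46.6 = 80.16 kΩ.
V = V_DC · R/ΣR = 28.0 × 0.5813 = 16.28 V.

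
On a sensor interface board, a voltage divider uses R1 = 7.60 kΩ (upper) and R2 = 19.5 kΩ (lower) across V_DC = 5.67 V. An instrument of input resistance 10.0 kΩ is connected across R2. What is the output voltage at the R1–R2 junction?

R2 ‖ R_L = (19.5 × 10.0)/(19.5 + 10.0) = 6.610 kΩ.
Voltage divider with the loaded lower leg: V_out = 5.67 × 6.610/(7.60 + 6.610) = 5.67 × 0.4652 = 2.638 V.

V_out ≈ 2.64 V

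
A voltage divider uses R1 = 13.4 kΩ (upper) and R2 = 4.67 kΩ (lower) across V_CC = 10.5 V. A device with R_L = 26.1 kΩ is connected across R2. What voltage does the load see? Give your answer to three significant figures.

First combine the lower leg with the load: R2 ‖ R_L = 3.961 kΩ.
Voltage divider with the loaded lower leg: V_out = 10.5 × 3.961/(13.4 + 3.961) = 10.5 × 0.2282 = 2.396 V.

V_out ≈ 2.40 V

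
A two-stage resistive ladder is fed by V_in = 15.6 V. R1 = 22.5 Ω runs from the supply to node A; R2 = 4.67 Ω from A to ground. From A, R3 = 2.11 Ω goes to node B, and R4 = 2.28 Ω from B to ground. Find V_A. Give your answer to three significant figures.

V_A ≈ 1.43 V

The second stage (R3 + R4 = 4.390 Ω) loads node A in parallel with R2.
Effective lower resistance at A: R2 ‖ 4.390 = 2.263 Ω.
So V_A = 15.6 × 0.09138 = 1.426 V.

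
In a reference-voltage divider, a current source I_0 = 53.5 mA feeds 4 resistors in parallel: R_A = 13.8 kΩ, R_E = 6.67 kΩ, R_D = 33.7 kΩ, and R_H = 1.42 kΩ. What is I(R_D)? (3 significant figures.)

I ≈ 1.66 mA

Conductances: ΣG = 1/13.8 + 1/6.67 + 1/33.7 + 1/1.42 = 0.9563 (1/kΩ).
Current divider: I(R_D) = I_0 · G_k/ΣG = 53.5 × (0.02967/0.9563) = 53.5 × 0.03103 = 1.660 mA.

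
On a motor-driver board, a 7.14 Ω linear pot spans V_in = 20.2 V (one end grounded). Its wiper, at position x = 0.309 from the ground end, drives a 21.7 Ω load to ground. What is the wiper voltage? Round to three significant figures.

Split the track: R_lower = x·R_p = 2.206 Ω, R_upper = (1−x)·R_p = 4.934 Ω.
(x·R_p) ‖ R_L = 2.003 Ω.
Then V_out = V_in · 2.003/(4.934 + 2.003) = 5.832 V.

V_out ≈ 5.83 V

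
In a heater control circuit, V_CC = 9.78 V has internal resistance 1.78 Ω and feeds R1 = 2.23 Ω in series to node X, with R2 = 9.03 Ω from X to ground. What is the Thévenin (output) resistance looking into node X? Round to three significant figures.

R1' = 1.78 + 2.23 = 4.010 Ω (source resistance + R1).
Looking into X with the source shorted: R_th = R1'·R2/(R1'+R2) = 4.010 × 9.03/13.04 = 2.777 Ω.

R_th ≈ 2.78 Ω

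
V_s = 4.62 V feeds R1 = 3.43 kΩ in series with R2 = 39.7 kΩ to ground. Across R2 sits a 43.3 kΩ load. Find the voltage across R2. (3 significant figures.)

V_out ≈ 3.96 V

The load sits in parallel with R2, giving an effective lower resistance R2' = R2·R_L/(R2+R_L) = 20.71 kΩ.
Now apply the divider: V_out = 4.62 × 0.8579 = 3.964 V.
(Unloaded it would be 4.25 V; the load pulls it down.)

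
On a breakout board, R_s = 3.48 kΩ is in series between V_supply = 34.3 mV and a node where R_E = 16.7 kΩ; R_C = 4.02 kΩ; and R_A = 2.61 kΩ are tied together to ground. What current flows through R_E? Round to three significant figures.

I ≈ 0.603 µA

Parallel bank: R_p = 1/(1/16.7 + 1/4.02 + 1/2.61) = 1.446 kΩ.
V_A = 34.3 × 1.446/4.926 = 10.07 mV.
I(R_E) = V_A / R_E = 10.07/16.7 = 0.6028 µA.
(Check via current divider: I_total = 6.964 µA; share G_k/ΣG = 0.08656 → same result.)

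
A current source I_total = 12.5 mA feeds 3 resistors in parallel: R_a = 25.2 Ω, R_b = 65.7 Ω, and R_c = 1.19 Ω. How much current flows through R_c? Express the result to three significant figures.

ΣG = 1/25.2 + 1/65.7 + 1/1.19 = 0.8952.
By the current-divider rule, I = I_total · G_k/ΣG = 12.5 × 0.9387 = 11.73 mA.

I ≈ 11.7 mA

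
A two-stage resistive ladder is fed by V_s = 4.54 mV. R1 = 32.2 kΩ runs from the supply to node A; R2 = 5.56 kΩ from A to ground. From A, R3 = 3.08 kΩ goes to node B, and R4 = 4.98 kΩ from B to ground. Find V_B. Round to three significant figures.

V_B ≈ 0.260 mV

Node A sees R2 in parallel with the series input of stage 2, R3 + R4 = 8.060 kΩ.
R2 ‖ (R3+R4) = 3.290 kΩ.
So V_A = 4.54 × 0.09271 = 0.4209 mV.
Stage 2 is unloaded, so V_B = V_A · R4/(R3+R4) = 0.4209 × 4.98/8.060 = 0.2601 mV.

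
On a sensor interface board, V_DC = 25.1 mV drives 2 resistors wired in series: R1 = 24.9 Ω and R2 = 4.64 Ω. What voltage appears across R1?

V ≈ 21.2 mV

Series total: ΣR = 24.9 + 4.64 = 29.54 Ω.
By the voltage-divider rule, V = 25.1 × 24.90/29.54 = 21.16 mV.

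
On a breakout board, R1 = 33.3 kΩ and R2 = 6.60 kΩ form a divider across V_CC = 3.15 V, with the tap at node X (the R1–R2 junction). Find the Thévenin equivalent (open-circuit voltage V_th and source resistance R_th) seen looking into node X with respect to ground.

V_th ≈ 0.521 V, R_th ≈ 5.51 kΩ

V_th is the unloaded tap voltage: V_CC · R2/(R1+R2) = 3.15 × 0.1654 = 0.5211 V.
Looking into X with the source shorted: R_th = R1·R2/(R1+R2) = 33.30 × 6.60/39.90 = 5.508 kΩ.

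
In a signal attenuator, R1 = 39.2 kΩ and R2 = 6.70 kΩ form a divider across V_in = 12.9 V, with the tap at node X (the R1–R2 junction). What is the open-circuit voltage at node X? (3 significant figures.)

With X open, the divider is unloaded: V_th = 12.9 × 6.70/45.90 = 1.883 V.

V_th ≈ 1.88 V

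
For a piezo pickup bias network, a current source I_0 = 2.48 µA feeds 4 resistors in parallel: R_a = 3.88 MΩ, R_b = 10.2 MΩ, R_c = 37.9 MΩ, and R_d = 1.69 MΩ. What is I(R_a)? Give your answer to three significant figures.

I ≈ 0.656 µA

Conductances: ΣG = 1/3.88 + 1/10.2 + 1/37.9 + 1/1.69 = 0.9739 (1/MΩ).
By the current-divider rule, I = I_0 · G_k/ΣG = 2.48 × 0.2646 = 0.6563 µA.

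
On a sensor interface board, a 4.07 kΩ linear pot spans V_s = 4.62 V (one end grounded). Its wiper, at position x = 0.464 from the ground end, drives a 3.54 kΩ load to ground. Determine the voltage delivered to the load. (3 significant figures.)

V_out ≈ 1.67 V

Lower segment x·R_p = 1.888 kΩ; upper segment (1−x)·R_p = 2.182 kΩ.
Lower segment in parallel with the load: 1.888 ‖ 3.54 = 1.232 kΩ.
Then V_out = V_s · 1.232/(2.182 + 1.232) = 1.667 V.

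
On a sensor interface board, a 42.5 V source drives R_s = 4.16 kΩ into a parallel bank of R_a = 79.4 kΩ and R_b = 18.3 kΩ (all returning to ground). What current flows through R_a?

Combine the parallel branches: R_p = (1/79.4 + 1/18.3)⁻¹ = 14.87 kΩ.
V_A = 42.5 × 14.87/19.03 = 33.21 V.
Branch current I = V_A/R_a = 33.21/79.4 = 0.4183 mA.
(Equivalently: I_total = 2.233 mA, then current-divider fraction G_k/ΣG = 0.1873.)

I ≈ 0.418 mA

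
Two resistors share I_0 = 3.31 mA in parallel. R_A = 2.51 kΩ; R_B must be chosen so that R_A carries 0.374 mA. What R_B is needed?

R_B ≈ 0.320 kΩ

The fraction through R_A equals R_B/(R_A+R_B).
0.374/3.31 = R_B/(R_A + R_B) → R_B = R_A · (0.1130)/(1 − 0.1130) = 2.51 × 0.1274 = 0.3197 kΩ.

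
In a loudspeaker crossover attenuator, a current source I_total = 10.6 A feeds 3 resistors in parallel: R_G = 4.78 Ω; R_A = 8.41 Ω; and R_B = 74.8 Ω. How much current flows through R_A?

Total conductance ΣG = 1/4.78 + 1/8.41 + 1/74.8 = 0.3415 (units of 1/Ω).
R_A takes the fraction G_k/ΣG = 0.1189/0.3415 = 0.3482, so I = 10.6 × 0.3482 = 3.691 A.

I ≈ 3.69 A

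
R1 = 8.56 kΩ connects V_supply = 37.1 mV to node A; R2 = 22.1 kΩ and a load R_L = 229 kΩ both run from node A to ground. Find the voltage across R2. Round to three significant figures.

V_out ≈ 26.0 mV

R2 ‖ R_L = (22.1 × 229)/(22.1 + 229) = 20.15 kΩ.
Then V_out = V_supply · R2'/(R1 + R2') = 37.1 × 20.15/28.71 = 26.04 mV.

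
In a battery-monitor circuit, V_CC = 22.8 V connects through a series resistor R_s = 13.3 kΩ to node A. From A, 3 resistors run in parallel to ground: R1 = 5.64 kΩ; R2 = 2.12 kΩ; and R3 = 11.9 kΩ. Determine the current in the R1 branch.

I ≈ 0.376 mA

Equivalent of the parallel group: R_p = 1.364 kΩ.
V_A by voltage divider: V_A = 22.8 × 1.364/(13.3 + 1.364) = 2.121 V.
I(R1) = V_A / R1 = 2.121/5.64 = 0.3761 mA.
(Equivalently: I_total = 1.555 mA, then current-divider fraction G_k/ΣG = 0.2419.)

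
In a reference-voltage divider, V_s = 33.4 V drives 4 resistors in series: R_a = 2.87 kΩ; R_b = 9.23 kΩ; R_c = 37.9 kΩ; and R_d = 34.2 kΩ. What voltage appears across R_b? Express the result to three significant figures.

V ≈ 3.66 V

Total series resistance ΣR = 2.87 + 9.23 + 37.9 + 34.2 = 84.20 kΩ.
By the voltage-divider rule, V = 33.4 × 9.230/84.20 = 3.661 V.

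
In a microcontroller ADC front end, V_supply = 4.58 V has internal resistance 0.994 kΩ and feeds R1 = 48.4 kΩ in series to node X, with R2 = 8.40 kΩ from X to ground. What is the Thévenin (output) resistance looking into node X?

R_th ≈ 7.18 kΩ

R1' = 0.994 + 48.4 = 49.39 kΩ (source resistance + R1).
Zeroing V_supply shorts the top of R1' to ground, so R_th = R1' ‖ R2 = 7.179 kΩ.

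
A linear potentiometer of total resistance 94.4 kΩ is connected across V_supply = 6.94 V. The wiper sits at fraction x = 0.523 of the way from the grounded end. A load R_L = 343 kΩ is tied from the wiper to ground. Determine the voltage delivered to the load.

The pot divides into 45.03 kΩ above the wiper and 49.37 kΩ below.
R_L loads the lower segment: effective lower R = 43.16 kΩ.
Then V_out = V_supply · 43.16/(45.03 + 43.16) = 3.396 V.
(Unloaded: V_out = x·V_supply = 3.63 V.)

V_out ≈ 3.40 V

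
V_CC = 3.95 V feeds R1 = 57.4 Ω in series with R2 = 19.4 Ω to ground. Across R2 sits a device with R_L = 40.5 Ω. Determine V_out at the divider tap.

V_out ≈ 0.735 V

First combine the lower leg with the load: R2 ‖ R_L = 13.12 Ω.
Then V_out = V_CC · R2'/(R1 + R2') = 3.95 × 13.12/70.52 = 0.7347 V.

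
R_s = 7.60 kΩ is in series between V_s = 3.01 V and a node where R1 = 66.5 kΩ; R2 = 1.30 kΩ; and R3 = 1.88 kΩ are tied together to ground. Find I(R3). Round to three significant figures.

Combine the parallel branches: R_p = (1/66.5 + 1/1.30 + 1/1.88)⁻¹ = 0.7598 kΩ.
V_A = 3.01 × 0.7598/8.360 = 0.2736 V.
Branch current I = V_A/R3 = 0.2736/1.88 = 0.1455 mA.
(Check via current divider: I_total = 0.3601 mA; share G_k/ΣG = 0.4041 → same result.)

I ≈ 0.146 mA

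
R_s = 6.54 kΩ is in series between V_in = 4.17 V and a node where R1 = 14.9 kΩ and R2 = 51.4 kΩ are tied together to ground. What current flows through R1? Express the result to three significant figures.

I ≈ 0.179 mA

Equivalent of the parallel group: R_p = 11.55 kΩ.
V_A by voltage divider: V_A = 4.17 × 11.55/(6.54 + 11.55) = 2.663 V.
I(R1) = V_A / R1 = 2.663/14.9 = 0.1787 mA.
(Equivalently: I_total = 0.2305 mA, then current-divider fraction G_k/ΣG = 0.7753.)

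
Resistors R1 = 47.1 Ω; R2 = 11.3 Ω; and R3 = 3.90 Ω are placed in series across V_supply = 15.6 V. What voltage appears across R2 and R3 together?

V ≈ 3.81 V

ΣR = 47.1 + 11.3 + 3.90 = 62.30 Ω.
R_{R2..R3} = 11.3 + 3.90 = 15.20 Ω.
Voltage divider: V = V_supply · (15.20 / 62.30) = 15.6 × 0.2440 = 3.806 V.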